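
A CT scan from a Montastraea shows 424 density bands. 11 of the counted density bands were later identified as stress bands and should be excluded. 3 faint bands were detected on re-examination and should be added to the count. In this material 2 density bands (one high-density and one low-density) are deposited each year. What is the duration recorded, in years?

208 yr

After corrections the count is 424 − 11 + 3 = 416 density bands.
Dividing by 2 density bands per year: 416 / 2 = 208 years.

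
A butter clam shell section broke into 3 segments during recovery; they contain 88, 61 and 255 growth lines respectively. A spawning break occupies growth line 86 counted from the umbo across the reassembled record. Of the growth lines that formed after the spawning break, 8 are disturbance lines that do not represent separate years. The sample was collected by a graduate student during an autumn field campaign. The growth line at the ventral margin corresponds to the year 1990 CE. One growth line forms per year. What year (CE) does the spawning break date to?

Total growth lines = 88 + 61 + 255 = 404.
404 − 86 = 318 growth lines lie beyond the spawning break toward the ventral margin.
Excluding 8 false growth lines: 318 − 8 = 310.
The growth line at the ventral margin is 1990 CE, so the spawning break dates to 1990 − 310 = 1680 CE.

1680 CE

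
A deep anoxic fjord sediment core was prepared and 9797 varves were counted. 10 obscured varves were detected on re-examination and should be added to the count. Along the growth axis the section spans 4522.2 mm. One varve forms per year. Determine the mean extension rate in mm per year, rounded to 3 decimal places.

0.461 mm per year

True varve count = 9797 + 10 = 9807.
Mean rate = 4522.2 mm / 9807 years ≈ 0.461 mm per year.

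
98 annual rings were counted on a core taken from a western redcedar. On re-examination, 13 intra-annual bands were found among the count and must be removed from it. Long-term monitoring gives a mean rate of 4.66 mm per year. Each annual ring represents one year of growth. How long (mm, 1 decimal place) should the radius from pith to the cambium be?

396.1 mm

True annual ring count = 98 − 13 = 85.
85 years at 4.66 mm/year gives 4.66 × 85 = 396.1 mm.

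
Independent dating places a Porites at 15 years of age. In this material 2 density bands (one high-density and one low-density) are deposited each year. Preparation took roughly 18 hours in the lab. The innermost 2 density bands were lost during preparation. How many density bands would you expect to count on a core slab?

Expected density bands: 15 × 2 = 30.
Subtracting the 2 density bands not captured gives 30 − 2 = 28 density bands in the record.

28 density bands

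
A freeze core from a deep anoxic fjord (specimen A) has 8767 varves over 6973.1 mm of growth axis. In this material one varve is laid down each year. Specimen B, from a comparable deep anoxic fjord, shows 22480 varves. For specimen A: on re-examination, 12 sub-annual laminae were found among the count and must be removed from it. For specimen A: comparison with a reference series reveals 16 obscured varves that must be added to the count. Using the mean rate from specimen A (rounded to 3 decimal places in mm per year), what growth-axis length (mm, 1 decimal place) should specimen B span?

Specimen A: true varve count = 8767 − 12 + 16 = 8771.
A: Extension rate ≈ 6973.1 / 8771 = 0.795 mm/year.
For B, 0.795 mm/year × 22480 years = 17871.6 mm.

17871.6 mm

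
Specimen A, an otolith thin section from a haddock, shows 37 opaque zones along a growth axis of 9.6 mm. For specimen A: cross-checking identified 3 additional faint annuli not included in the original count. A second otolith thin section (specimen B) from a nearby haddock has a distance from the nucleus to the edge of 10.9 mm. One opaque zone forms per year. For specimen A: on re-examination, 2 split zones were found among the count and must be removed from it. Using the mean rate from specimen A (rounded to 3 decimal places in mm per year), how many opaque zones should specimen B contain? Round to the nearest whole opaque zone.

43 opaque zones

Specimen A: true opaque zone count = 37 − 2 + 3 = 38.
A: Mean rate = 9.6 mm / 38 years ≈ 0.253 mm per year.
B spans 10.9 / 0.253 = 43.08 years ≈ 43 opaque zones.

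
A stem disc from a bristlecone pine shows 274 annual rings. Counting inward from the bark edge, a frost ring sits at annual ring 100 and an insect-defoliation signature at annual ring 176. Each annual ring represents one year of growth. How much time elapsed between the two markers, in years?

76 yr

176 − 100 = 76 annual rings lie between the two events.
One annual ring per year makes the interval 76 years.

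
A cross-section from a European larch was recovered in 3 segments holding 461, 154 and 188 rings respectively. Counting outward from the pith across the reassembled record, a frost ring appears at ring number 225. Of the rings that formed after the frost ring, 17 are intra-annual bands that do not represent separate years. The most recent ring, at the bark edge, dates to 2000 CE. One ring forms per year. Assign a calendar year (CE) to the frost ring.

1439 CE

Total rings = 461 + 154 + 188 = 803.
Between ring 225 and the bark edge there are 803 − 225 = 578 rings.
Excluding 17 false rings: 578 − 17 = 561.
Counting back 561 years from 2000 CE places the frost ring in 2000 − 561 = 1439 CE.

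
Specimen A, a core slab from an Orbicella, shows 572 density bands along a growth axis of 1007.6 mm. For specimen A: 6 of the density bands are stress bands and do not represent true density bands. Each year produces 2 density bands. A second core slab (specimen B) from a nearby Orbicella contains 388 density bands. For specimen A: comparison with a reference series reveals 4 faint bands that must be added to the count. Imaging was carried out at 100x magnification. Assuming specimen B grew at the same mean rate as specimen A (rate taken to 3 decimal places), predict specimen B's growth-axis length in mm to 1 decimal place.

Specimen A: true density band count = 572 − 6 + 4 = 570.
Specimen A: dividing by 2 density bands per year: 570 / 2 = 285 years.
A: Extension rate ≈ 1007.6 / 285 = 3.535 mm/year.
Specimen B: 388 density bands at 2 per year is 388 / 2 = 194 years. B's length ≈ 3.535 × 194 = 685.8 mm.

685.8 mm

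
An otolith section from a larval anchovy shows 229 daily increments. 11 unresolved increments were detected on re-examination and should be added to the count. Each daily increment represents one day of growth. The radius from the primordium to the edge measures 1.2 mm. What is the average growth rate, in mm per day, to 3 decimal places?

0.005 mm per day

After corrections the count is 229 + 11 = 240 daily increments.
Extension rate ≈ 1.2 / 240 = 0.005 mm per day.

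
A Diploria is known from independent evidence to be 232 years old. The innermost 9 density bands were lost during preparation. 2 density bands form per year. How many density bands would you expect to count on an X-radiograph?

455 density bands

232 years at 2 density bands per year gives 232 × 2 = 464 density bands.
Less the 9 uncaptured density bands: 464 − 9 = 455.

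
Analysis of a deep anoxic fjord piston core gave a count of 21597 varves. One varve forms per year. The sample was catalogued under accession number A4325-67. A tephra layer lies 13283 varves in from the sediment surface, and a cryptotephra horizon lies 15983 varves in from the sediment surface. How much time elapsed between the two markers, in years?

2700 years

The two markers are separated by 15983 − 13283 = 2700 varves.
That is 2700 years at one varve per year.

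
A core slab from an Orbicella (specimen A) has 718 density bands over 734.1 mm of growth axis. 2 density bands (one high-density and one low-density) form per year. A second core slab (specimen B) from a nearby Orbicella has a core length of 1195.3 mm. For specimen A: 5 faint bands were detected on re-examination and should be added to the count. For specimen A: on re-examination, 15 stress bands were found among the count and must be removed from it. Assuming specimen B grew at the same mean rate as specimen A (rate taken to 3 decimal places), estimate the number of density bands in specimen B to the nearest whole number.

Specimen A: after corrections the count is 718 − 15 + 5 = 708 density bands.
Specimen A: 708 density bands at 2 per year is 708 / 2 = 354 years.
A: Mean rate = 734.1 mm / 354 years ≈ 2.074 mm per year.
For B, 1195.3 / 2.074 = 576.33 years; at 2 density bands per year that is 576.33 × 2 ≈ 1153 density bands.

1153 density bands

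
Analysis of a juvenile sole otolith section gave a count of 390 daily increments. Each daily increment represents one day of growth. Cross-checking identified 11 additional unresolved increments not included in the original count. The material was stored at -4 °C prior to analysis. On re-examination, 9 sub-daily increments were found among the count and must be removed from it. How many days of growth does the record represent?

392 days

Correcting the raw count gives 390 − 9 + 11 = 392 true daily increments.
One daily increment per day makes the duration 392 days.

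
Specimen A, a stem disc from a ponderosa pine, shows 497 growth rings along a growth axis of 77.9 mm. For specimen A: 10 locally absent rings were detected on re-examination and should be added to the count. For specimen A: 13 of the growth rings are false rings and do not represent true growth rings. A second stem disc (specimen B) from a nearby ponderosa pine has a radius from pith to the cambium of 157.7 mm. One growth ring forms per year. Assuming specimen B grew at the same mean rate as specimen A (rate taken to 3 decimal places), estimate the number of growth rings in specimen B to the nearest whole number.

998 growth rings

Specimen A: adjusted count: 497 − 13 + 10 = 494 growth rings.
A: 77.9 mm over 494 years gives 77.9 / 494 ≈ 0.158 mm per year.
For B, 157.7 / 0.158 = 998.10 years ≈ 998 growth rings.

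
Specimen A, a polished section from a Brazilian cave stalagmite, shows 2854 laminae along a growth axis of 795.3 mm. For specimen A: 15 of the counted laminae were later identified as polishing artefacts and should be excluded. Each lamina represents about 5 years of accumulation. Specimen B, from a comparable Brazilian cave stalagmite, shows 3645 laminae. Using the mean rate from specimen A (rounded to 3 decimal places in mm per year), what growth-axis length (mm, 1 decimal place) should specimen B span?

Specimen A: correcting the raw count gives 2854 − 15 = 2839 true laminae.
Specimen A: multiplying by 5 years per lamina: 2839 × 5 = 14195 years.
A: Mean rate = 795.3 mm / 14195 years ≈ 0.056 mm/year.
Specimen B: 3645 laminae at 5 years each span 3645 × 5 = 18225 years. B's length ≈ 0.056 × 18225 = 1020.6 mm.

1020.6 mm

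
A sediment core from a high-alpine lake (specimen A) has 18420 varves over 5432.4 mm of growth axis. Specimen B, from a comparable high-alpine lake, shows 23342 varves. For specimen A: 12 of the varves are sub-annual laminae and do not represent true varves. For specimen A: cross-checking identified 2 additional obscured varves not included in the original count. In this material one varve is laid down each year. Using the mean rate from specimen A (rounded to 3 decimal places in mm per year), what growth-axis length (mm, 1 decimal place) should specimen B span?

Specimen A: adjusted count: 18420 − 12 + 2 = 18410 varves.
A: 5432.4 mm over 18410 years gives 5432.4 / 18410 ≈ 0.295 mm per year.
For B, 0.295 mm/year × 23342 years = 6885.9 mm.

6885.9 mm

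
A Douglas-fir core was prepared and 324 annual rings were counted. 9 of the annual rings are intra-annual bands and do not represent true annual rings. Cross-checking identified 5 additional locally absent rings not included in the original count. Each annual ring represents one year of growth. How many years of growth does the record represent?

True annual ring count = 324 − 9 + 5 = 320.
With a one-to-one annual ring periodicity this is 320 years.

320 yr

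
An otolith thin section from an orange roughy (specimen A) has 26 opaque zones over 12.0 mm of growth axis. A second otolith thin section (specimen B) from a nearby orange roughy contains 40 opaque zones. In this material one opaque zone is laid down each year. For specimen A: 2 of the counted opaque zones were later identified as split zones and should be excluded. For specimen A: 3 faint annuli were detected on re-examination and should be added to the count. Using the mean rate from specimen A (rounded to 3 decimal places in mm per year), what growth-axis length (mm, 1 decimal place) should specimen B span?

17.8 mm

Specimen A: after corrections the count is 26 − 2 + 3 = 27 opaque zones.
A: 12.0 mm over 27 years gives 12.0 / 27 ≈ 0.444 mm/year.
For B, 0.444 mm/year × 40 years = 17.8 mm.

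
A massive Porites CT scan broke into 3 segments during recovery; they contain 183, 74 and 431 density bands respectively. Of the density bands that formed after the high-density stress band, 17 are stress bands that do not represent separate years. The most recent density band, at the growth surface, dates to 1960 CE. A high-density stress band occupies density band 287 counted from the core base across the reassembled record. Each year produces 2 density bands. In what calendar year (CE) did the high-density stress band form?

Total density bands = 183 + 74 + 431 = 688.
Between density band 287 and the growth surface there are 688 − 287 = 401 density bands.
Excluding 17 false density bands: 401 − 17 = 384.
With 2 density bands per year, 384 / 2 = 192 years.
Counting back 192 years from 1960 CE places the high-density stress band in 1960 − 192 = 1768 CE.

1768 CE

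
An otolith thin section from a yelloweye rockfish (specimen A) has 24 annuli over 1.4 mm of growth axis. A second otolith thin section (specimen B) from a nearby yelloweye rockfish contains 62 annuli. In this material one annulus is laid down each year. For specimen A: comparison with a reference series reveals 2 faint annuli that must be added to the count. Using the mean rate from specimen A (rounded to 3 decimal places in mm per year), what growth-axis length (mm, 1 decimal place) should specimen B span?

Specimen A: adjusted count: 24 + 2 = 26 annuli.
A: 1.4 mm over 26 years gives 1.4 / 26 ≈ 0.054 mm/year.
For B, 0.054 mm/year × 62 years = 3.3 mm.

3.3 mm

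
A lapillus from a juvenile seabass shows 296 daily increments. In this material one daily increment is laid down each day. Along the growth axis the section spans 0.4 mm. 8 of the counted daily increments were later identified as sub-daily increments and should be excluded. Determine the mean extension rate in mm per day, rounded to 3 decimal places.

Correcting the raw count gives 296 − 8 = 288 true daily increments.
Extension rate ≈ 0.4 / 288 = 0.001 mm per day.

0.001 mm per day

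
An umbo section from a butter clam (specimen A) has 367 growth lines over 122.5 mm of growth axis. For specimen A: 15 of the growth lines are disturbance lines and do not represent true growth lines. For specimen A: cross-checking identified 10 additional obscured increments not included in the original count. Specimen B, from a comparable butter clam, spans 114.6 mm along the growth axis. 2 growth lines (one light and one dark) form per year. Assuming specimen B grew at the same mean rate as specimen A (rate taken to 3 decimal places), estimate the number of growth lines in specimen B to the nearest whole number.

Specimen A: true growth line count = 367 − 15 + 10 = 362.
Specimen A: 362 growth lines at 2 per year is 362 / 2 = 181 years.
A: Extension rate ≈ 122.5 / 181 = 0.677 mm per year.
B spans 114.6 / 0.677 = 169.28 years; at 2 growth lines per year that is 169.28 × 2 ≈ 339 growth lines.

339 growth lines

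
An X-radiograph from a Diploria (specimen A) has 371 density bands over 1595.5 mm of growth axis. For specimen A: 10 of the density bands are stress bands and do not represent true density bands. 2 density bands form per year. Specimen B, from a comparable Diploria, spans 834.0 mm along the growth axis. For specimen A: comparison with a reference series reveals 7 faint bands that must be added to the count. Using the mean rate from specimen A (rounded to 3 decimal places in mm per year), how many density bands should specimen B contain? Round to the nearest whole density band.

192 density bands

Specimen A: correcting the raw count gives 371 − 10 + 7 = 368 true density bands.
Specimen A: 368 density bands at 2 per year is 368 / 2 = 184 years.
A: 1595.5 mm over 184 years gives 1595.5 / 184 ≈ 8.671 mm per year.
B spans 834.0 / 8.671 = 96.18 years; at 2 density bands per year that is 96.18 × 2 ≈ 192 density bands.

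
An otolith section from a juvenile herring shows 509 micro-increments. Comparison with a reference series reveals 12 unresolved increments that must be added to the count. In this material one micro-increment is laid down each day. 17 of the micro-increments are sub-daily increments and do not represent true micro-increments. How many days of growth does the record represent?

Correcting the raw count gives 509 − 17 + 12 = 504 true micro-increments.
At one micro-increment per day, that is 504 days.

504 days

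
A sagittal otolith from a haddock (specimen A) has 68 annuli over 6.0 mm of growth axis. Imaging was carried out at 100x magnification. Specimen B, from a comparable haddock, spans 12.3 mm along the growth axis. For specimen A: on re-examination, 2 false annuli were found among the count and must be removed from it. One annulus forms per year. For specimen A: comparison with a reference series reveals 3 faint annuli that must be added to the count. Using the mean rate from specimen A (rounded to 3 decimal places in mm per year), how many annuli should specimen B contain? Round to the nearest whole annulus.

141 annuli

Specimen A: adjusted count: 68 − 2 + 3 = 69 annuli.
A: Extension rate ≈ 6.0 / 69 = 0.087 mm/yr.
Specimen B: 12.3 mm / 0.087 mm per year = 141.38 years ≈ 141 annuli.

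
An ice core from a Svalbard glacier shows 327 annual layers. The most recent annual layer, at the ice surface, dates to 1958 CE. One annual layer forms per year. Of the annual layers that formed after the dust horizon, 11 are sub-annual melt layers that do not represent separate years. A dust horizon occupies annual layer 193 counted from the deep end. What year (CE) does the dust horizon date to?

1835 CE

327 − 193 = 134 annual layers lie beyond the dust horizon toward the ice surface.
Removing the 11 false annual layers leaves 134 − 11 = 123 true annual layers beyond the dust horizon.
The annual layer at the ice surface is 1958 CE, so the dust horizon dates to 1958 − 123 = 1835 CE.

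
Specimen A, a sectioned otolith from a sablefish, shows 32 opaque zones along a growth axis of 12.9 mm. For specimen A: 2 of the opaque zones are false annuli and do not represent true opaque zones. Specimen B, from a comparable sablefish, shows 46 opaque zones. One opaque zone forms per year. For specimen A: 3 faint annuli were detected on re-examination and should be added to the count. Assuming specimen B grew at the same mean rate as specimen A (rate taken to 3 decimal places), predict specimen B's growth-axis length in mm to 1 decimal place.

18.0 mm

Specimen A: correcting the raw count gives 32 − 2 + 3 = 33 true opaque zones.
A: Extension rate ≈ 12.9 / 33 = 0.391 mm/yr.
For B, 0.391 mm/year × 46 years = 18.0 mm.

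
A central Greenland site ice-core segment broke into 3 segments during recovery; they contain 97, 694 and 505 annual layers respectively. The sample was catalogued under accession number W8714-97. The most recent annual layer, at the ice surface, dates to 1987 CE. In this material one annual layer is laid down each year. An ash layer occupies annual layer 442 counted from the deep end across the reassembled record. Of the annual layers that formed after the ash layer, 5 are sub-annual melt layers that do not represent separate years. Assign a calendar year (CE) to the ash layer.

1138 CE

Total annual layers = 97 + 694 + 505 = 1296.
1296 − 442 = 854 annual layers lie beyond the ash layer toward the ice surface.
Excluding 5 false annual layers: 854 − 5 = 849.
Counting back 849 years from 1987 CE places the ash layer in 1987 − 849 = 1138 CE.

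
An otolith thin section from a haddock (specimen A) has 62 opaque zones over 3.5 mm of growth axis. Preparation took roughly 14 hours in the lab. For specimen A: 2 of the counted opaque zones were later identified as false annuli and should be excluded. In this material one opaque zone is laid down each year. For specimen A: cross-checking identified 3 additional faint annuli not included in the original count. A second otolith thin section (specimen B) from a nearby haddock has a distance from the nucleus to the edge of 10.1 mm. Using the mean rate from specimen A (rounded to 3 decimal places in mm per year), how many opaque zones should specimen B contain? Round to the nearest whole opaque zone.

Specimen A: after corrections the count is 62 − 2 + 3 = 63 opaque zones.
A: Mean rate = 3.5 mm / 63 years ≈ 0.056 mm/year.
B spans 10.1 / 0.056 = 180.36 years ≈ 180 opaque zones.

180 opaque zones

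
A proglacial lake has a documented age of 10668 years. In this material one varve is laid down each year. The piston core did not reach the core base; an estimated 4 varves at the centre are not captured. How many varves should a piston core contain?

10664 varves

At one varve per year, 10668 years correspond to 10668 varves.
10668 − 4 missed = 10664 varves expected in the prepared section.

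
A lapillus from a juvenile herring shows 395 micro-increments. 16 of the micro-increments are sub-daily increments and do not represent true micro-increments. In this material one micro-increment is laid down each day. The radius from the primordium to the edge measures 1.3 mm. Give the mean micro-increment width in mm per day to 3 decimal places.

After corrections the count is 395 − 16 = 379 micro-increments.
Mean rate = 1.3 mm / 379 days ≈ 0.003 mm per day.

0.003 mm per day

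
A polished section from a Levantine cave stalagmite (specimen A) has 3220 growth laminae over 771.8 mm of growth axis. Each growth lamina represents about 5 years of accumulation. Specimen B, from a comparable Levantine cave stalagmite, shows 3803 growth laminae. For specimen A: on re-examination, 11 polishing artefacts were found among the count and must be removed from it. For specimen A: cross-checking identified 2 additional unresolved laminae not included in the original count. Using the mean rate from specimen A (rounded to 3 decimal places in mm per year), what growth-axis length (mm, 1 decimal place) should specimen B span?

912.7 mm

Specimen A: after corrections the count is 3220 − 11 + 2 = 3211 growth laminae.
Specimen A: multiplying by 5 years per growth lamina: 3211 × 5 = 16055 years.
A: 771.8 mm over 16055 years gives 771.8 / 16055 ≈ 0.048 mm per year.
Specimen B: 3803 growth laminae at 5 years each span 3803 × 5 = 19015 years. B's length ≈ 0.048 × 19015 = 912.7 mm.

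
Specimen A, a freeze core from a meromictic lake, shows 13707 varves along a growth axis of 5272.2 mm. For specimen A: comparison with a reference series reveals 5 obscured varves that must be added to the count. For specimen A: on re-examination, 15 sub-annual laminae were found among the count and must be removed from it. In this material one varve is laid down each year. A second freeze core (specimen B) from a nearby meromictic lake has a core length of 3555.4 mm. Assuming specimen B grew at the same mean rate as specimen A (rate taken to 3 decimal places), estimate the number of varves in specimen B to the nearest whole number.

9235 varves

Specimen A: adjusted count: 13707 − 15 + 5 = 13697 varves.
A: 5272.2 mm over 13697 years gives 5272.2 / 13697 ≈ 0.385 mm/yr.
For B, 3555.4 / 0.385 = 9234.81 years ≈ 9235 varves.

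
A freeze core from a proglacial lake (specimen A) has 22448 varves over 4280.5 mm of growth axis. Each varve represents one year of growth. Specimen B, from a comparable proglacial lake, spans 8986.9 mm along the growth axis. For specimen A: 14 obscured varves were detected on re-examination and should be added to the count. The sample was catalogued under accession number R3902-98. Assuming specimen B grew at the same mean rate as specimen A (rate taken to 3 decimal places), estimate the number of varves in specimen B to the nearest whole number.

Specimen A: after corrections the count is 22448 + 14 = 22462 varves.
A: 4280.5 mm over 22462 years gives 4280.5 / 22462 ≈ 0.191 mm/year.
B spans 8986.9 / 0.191 = 47051.83 years ≈ 47052 varves.

47052 varves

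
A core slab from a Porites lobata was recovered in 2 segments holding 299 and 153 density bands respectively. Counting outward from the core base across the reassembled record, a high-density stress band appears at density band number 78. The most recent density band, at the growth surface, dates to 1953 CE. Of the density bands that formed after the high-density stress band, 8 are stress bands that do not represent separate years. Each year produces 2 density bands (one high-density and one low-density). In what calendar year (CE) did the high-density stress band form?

Total density bands = 299 + 153 = 452.
Between density band 78 and the growth surface there are 452 − 78 = 374 density bands.
Removing the 8 false density bands leaves 374 − 8 = 366 true density bands beyond the high-density stress band.
366 density bands at 2 per year is 366 / 2 = 183 years.
1953 − 183 = 1770 CE.

1770 CE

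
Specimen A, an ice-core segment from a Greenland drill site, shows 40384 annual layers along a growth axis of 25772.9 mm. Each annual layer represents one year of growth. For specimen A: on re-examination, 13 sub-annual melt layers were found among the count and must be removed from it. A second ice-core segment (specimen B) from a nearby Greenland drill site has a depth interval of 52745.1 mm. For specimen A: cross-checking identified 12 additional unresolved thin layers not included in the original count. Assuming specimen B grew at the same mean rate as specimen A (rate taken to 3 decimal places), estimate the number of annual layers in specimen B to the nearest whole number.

Specimen A: adjusted count: 40384 − 13 + 12 = 40383 annual layers.
A: 25772.9 mm over 40383 years gives 25772.9 / 40383 ≈ 0.638 mm per year.
Specimen B: 52745.1 mm / 0.638 mm per year = 82672.57 years ≈ 82673 annual layers.

82673 annual layers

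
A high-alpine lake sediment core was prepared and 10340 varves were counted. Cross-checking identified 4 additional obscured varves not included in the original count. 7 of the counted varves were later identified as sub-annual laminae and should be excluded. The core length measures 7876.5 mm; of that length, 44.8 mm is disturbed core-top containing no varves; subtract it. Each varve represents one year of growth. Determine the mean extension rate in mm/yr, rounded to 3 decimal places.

0.758 mm/yr

Adjusted count: 10340 − 7 + 4 = 10337 varves.
The growth record spans 7876.5 − 44.8 = 7831.7 mm.
Extension rate ≈ 7831.7 / 10337 = 0.758 mm/yr.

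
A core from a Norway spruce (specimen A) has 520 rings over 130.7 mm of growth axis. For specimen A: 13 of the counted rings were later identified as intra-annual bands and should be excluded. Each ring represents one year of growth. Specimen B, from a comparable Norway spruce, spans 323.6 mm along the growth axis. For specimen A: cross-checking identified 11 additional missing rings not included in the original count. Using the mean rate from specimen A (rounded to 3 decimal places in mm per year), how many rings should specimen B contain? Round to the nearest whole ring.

Specimen A: correcting the raw count gives 520 − 13 + 11 = 518 true rings.
A: Mean rate = 130.7 mm / 518 years ≈ 0.252 mm per year.
Specimen B: 323.6 mm / 0.252 mm per year = 1284.13 years ≈ 1284 rings.

1284 rings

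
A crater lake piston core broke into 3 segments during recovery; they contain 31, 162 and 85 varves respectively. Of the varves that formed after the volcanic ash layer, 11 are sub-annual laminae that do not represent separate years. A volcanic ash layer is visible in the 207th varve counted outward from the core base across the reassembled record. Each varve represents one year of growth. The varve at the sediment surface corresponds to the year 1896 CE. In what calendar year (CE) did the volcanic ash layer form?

Total varves = 31 + 162 + 85 = 278.
278 − 207 = 71 varves lie beyond the volcanic ash layer toward the sediment surface.
Excluding 11 false varves: 71 − 11 = 60.
1896 − 60 = 1836 CE.

1836 CE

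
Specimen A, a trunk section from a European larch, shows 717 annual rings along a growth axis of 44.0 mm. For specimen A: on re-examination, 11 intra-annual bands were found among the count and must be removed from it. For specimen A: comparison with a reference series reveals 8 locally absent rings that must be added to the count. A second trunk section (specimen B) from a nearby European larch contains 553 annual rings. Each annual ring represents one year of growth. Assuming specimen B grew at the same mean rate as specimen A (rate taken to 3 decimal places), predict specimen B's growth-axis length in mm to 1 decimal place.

Specimen A: correcting the raw count gives 717 − 11 + 8 = 714 true annual rings.
A: 44.0 mm over 714 years gives 44.0 / 714 ≈ 0.062 mm per year.
B's length ≈ 0.062 × 553 = 34.3 mm.

34.3 mm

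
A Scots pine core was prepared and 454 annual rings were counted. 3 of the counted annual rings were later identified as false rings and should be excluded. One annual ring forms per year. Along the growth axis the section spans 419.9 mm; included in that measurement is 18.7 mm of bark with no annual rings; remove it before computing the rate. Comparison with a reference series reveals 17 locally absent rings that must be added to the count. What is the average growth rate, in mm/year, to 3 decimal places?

Adjusted count: 454 − 3 + 17 = 468 annual rings.
The growth record spans 419.9 − 18.7 = 401.2 mm.
401.2 mm over 468 years gives 401.2 / 468 ≈ 0.857 mm/year.

0.857 mm/year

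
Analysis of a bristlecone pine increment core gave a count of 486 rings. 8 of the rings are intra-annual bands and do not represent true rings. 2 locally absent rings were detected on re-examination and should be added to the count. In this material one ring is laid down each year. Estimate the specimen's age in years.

480 yr

After corrections the count is 486 − 8 + 2 = 480 rings.
At one ring per year, that is 480 years.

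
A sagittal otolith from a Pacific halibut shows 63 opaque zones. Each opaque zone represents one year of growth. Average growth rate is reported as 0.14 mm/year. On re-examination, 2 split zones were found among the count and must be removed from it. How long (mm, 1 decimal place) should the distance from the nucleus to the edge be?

8.5 mm

True opaque zone count = 63 − 2 = 61.
Length ≈ 0.14 × 61 = 8.5 mm.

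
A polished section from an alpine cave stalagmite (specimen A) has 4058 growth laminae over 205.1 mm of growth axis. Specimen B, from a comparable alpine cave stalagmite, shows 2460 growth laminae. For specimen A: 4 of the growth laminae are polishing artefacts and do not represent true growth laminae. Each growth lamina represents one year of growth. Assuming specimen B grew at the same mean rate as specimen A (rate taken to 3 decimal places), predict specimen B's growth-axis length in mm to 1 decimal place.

Specimen A: after corrections the count is 4058 − 4 = 4054 growth laminae.
A: 205.1 mm over 4054 years gives 205.1 / 4054 ≈ 0.051 mm/yr.
Length of B = 0.051 × 2460 = 125.5 mm.

125.5 mm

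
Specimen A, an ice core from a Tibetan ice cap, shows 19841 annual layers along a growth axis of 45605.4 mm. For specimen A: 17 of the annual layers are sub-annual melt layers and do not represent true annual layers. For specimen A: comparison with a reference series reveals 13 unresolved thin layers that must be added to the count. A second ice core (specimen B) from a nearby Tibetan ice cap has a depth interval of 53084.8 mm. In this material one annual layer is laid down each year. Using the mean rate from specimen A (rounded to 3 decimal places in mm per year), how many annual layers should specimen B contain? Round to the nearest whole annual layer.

Specimen A: correcting the raw count gives 19841 − 17 + 13 = 19837 true annual layers.
A: 45605.4 mm over 19837 years gives 45605.4 / 19837 ≈ 2.299 mm per year.
For B, 53084.8 / 2.299 = 23090.39 years ≈ 23090 annual layers.

23090 annual layers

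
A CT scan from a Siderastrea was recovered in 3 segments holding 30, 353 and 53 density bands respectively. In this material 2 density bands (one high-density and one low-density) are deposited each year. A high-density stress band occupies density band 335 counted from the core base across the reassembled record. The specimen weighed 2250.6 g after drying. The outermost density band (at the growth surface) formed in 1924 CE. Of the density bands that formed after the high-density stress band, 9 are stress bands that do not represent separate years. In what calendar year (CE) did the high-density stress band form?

1878 CE

Total density bands = 30 + 353 + 53 = 436.
The high-density stress band sits at density band 335 from the core base, so 436 − 335 = 101 density bands formed after it.
101 − 9 false = 92 true density bands after the high-density stress band.
With 2 density bands per year, 92 / 2 = 46 years.
Counting back 46 years from 1924 CE places the high-density stress band in 1924 − 46 = 1878 CE.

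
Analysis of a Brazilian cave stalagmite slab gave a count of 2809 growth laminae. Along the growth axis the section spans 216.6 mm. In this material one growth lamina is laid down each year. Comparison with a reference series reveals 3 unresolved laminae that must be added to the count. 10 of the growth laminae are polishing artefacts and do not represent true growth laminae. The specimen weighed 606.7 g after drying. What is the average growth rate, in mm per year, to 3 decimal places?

0.077 mm per year

Adjusted count: 2809 − 10 + 3 = 2802 growth laminae.
Mean rate = 216.6 mm / 2802 years ≈ 0.077 mm per year.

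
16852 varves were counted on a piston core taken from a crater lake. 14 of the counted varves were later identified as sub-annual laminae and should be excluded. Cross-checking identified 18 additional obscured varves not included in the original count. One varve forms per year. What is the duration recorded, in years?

16856 yr

Adjusted count: 16852 − 14 + 18 = 16856 varves.
With a one-to-one varve periodicity this is 16856 years.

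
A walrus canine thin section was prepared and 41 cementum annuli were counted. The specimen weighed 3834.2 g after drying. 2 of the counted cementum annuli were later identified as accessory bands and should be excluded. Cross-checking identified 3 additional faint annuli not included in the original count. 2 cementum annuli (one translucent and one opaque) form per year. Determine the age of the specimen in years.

Adjusted count: 41 − 2 + 3 = 42 cementum annuli.
Dividing by 2 cementum annuli per year: 42 / 2 = 21 years.

21 years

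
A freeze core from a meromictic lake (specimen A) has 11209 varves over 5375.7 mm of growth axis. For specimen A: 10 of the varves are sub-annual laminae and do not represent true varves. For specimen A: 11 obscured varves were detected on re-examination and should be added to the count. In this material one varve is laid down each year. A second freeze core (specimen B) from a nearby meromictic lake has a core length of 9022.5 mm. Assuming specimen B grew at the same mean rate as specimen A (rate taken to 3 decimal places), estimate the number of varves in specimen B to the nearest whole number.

Specimen A: adjusted count: 11209 − 10 + 11 = 11210 varves.
A: 5375.7 mm over 11210 years gives 5375.7 / 11210 ≈ 0.480 mm/year.
For B, 9022.5 / 0.480 = 18796.88 years ≈ 18797 varves.

18797 varves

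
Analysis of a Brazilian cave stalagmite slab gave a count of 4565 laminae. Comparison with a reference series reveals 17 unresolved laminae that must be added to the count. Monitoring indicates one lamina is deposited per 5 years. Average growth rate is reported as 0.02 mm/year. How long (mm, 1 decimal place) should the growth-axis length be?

458.2 mm

Adjusted count: 4565 + 17 = 4582 laminae.
4582 laminae at 5 years each span 4582 × 5 = 22910 years.
Predicted length = 0.02 mm/year × 22910 years = 458.2 mm.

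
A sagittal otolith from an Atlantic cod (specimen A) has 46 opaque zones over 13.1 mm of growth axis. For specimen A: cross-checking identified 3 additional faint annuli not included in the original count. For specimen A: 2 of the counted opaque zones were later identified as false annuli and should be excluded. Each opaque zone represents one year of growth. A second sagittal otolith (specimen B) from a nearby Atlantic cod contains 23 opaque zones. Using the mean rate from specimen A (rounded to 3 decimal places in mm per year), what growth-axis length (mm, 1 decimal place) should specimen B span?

6.4 mm

Specimen A: correcting the raw count gives 46 − 2 + 3 = 47 true opaque zones.
A: 13.1 mm over 47 years gives 13.1 / 47 ≈ 0.279 mm per year.
For B, 0.279 mm/year × 23 years = 6.4 mm.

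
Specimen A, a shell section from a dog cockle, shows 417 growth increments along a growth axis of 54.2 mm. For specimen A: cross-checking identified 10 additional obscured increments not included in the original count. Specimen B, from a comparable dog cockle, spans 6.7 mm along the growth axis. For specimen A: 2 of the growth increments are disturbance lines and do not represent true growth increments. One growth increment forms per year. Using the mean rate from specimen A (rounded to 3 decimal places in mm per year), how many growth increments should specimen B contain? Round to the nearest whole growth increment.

52 growth increments

Specimen A: adjusted count: 417 − 2 + 10 = 425 growth increments.
A: 54.2 mm over 425 years gives 54.2 / 425 ≈ 0.128 mm/year.
Specimen B: 6.7 mm / 0.128 mm per year = 52.34 years ≈ 52 growth increments.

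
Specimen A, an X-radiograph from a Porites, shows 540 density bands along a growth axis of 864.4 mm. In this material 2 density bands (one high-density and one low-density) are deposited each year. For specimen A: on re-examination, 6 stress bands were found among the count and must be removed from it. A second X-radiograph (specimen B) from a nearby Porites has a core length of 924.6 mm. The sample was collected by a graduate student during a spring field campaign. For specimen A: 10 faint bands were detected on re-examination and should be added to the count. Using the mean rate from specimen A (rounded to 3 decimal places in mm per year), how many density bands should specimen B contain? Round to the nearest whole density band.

Specimen A: adjusted count: 540 − 6 + 10 = 544 density bands.
Specimen A: dividing by 2 density bands per year: 544 / 2 = 272 years.
A: Mean rate = 864.4 mm / 272 years ≈ 3.178 mm per year.
Specimen B: 924.6 mm / 3.178 mm per year = 290.94 years; at 2 density bands per year that is 290.94 × 2 ≈ 582 density bands.

582 density bands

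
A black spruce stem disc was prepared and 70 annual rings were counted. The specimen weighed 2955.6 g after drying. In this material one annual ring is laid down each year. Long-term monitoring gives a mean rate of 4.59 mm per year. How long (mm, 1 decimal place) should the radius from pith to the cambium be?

The record spans 70 years at 4.59 mm per year.
Length ≈ 4.59 × 70 = 321.3 mm.

321.3 mm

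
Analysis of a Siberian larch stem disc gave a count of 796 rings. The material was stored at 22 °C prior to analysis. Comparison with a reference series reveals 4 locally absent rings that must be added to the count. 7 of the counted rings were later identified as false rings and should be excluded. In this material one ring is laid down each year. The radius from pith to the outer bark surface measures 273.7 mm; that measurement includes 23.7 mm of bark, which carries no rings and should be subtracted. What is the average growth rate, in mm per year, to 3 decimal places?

After corrections the count is 796 − 7 + 4 = 793 rings.
The growth record spans 273.7 − 23.7 = 250.0 mm.
Mean rate = 250.0 mm / 793 years ≈ 0.315 mm per year.

0.315 mm per year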